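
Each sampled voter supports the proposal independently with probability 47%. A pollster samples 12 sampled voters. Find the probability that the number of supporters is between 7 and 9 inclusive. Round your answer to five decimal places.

X ~ Binomial(12, 0.47); P(7 ≤ X ≤ 9) = Σ C(12,k) p^k (1−p)^(12−k) over k:
  k=7: C(12,7)·0.47^7·0.53^5 = 0.1677991
  k=8: C(12,8)·0.47^8·0.53^4 = 0.0930018
  k=9: C(12,9)·0.47^9·0.53^3 = 0.0366548
Total = 0.2974557

0.29746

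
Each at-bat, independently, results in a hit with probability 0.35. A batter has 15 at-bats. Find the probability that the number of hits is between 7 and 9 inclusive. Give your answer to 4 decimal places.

0.2327

X ~ Binomial(15, 0.35); P(7 ≤ X ≤ 9) = Σ C(15,k) p^k (1−p)^(15−k) over k:
  k=7: C(15,7)·0.35^7·0.65^8 = 0.131926
  k=8: C(15,8)·0.35^8·0.65^7 = 0.071037
  k=9: C(15,9)·0.35^9·0.65^6 = 0.029751
Total = 0.232714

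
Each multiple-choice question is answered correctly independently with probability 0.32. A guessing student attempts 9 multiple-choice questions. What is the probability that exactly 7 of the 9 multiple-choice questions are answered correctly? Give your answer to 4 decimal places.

0.0057

X ~ Binomial(n=9, p=0.32).
P(X=7) = C(9,7) · p^7 · (1−p)^2
= 36 · 0.0003436 · 0.4624 = 0.005720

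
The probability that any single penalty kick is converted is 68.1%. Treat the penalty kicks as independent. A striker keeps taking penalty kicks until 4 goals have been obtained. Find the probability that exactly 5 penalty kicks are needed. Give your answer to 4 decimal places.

Y = trial on which the fourth success occurs; negative binomial, r=4, p=0.681.
P(Y=5) = C(4,3) · p^4 · (1−p)^1
= 4 · 0.21507 · 0.319 = 0.274435

0.2744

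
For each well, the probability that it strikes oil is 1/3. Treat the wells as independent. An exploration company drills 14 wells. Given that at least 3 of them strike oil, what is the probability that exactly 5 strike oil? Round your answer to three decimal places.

0.240

X ~ Binomial(14, 0.333333). Want P(X=5 | X≥3) = P(X=5) / P(X≥3).
P(X=5) = C(14,5)·0.333333^5·0.666667^9 = 0.21431
P(X≥3) = 1 − 0.00343 − 0.02398 − 0.07793 = 0.89467
Ratio = 0.21431 / 0.89467 = 0.23954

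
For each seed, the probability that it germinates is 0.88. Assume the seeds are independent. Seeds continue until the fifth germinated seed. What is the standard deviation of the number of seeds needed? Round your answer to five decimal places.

0.88022

Y = total seeds until the fifth success; negative binomial with r=5, p=0.88.
SD(Y) = √[r(1−p)/p²] = √(0.7747934) = 0.8802235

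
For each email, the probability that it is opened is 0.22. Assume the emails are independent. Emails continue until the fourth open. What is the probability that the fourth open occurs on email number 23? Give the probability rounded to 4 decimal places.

0.0321

Y = trial on which the fourth success occurs; negative binomial, r=4, p=0.22.
P(Y=23) = C(22,3) · p^4 · (1−p)^19
= 1540 · 0.0023426 · 0.0089084 = 0.032137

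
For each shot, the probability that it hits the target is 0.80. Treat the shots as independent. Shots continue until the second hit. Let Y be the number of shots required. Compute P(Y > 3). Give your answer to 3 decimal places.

Needing more than 3 shots ⇔ fewer than 2 successes in the first 3. With X ~ Binomial(3, 0.80), P(Y > 3) = P(X ≤ 1).
  k=0: C(3,0)·0.80^0·0.20^3 = 0.00800
  k=1: C(3,1)·0.80^1·0.20^2 = 0.09600
P(X ≤ 1) = 0.10400

0.104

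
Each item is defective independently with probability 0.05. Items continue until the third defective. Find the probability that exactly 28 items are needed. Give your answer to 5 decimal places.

Y = trial on which the third success occurs; negative binomial, r=3, p=0.05.
P(Y=28) = C(27,2) · p^3 · (1−p)^25
= 351 · 0.000125 · 0.27739 = 0.0121705

0.01217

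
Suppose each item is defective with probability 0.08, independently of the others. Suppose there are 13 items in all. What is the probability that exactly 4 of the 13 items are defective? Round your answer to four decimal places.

X ~ Binomial(n=13, p=0.08).
P(X=4) = C(13,4) · p^4 · (1−p)^9
= 715 · 4.096e-05 · 0.47216 = 0.013828

0.0138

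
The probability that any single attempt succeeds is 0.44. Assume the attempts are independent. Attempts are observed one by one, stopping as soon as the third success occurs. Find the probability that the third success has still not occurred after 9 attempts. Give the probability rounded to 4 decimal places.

Needing more than 9 attempts ⇔ fewer than 3 successes in the first 9. With X ~ Binomial(9, 0.44), P(Y > 9) = P(X ≤ 2).
  k=0: C(9,0)·0.44^0·0.56^9 = 0.005416
  k=1: C(9,1)·0.44^1·0.56^8 = 0.038300
  k=2: C(9,2)·0.44^2·0.56^7 = 0.120372
P(X ≤ 2) = 0.164088

0.1641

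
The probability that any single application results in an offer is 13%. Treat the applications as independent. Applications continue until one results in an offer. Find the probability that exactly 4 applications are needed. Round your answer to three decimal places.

0.086

Geometric (trials to first success), p = 0.13.
P(Y = 4) = (1−p)^3 · p = 0.6585 · 0.13 = 0.08561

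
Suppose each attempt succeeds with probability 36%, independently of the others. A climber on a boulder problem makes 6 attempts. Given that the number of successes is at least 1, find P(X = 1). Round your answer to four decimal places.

0.2490

X ~ Binomial(6, 0.36). Want P(X=1 | X≥1) = P(X=1) / P(X≥1).
P(X=1) = C(6,1)·0.36^1·0.64^5 = 0.231928
P(X≥1) = 1 − 0.068719 = 0.931281
Ratio = 0.231928 / 0.931281 = 0.249042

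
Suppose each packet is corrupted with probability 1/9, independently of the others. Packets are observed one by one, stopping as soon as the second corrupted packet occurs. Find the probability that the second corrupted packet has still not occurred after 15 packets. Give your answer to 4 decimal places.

0.4913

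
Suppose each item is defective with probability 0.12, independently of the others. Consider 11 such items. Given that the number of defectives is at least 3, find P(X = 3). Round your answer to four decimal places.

X ~ Binomial(11, 0.12). Want P(X=3 | X≥3) = P(X=3) / P(X≥3).
P(X=3) = C(11,3)·0.12^3·0.88^8 = 0.102539
P(X≥3) = 1 − 0.245081 − 0.367621 − 0.250651 = 0.136647
Ratio = 0.102539 / 0.136647 = 0.750393

0.7504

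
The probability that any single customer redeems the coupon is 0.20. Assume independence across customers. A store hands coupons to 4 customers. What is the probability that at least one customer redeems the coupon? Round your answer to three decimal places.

0.590

P(at least one) = 1 − P(none) = 1 − (1 − 0.20)^4
= 1 − 0.40960 = 0.59040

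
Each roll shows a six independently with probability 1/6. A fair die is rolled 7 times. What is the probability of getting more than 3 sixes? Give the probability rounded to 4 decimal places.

0.0176

X ~ Binomial(7, 0.166667); P(X ≥ 4) = Σ C(7,k) p^k (1−p)^(7−k) over k:
  k=4: C(7,4)·0.166667^4·0.833333^3 = 0.015629
  k=5: C(7,5)·0.166667^5·0.833333^2 = 0.001875
  k=6: C(7,6)·0.166667^6·0.833333^1 = 0.000125
  k=7: C(7,7)·0.166667^7·0.833333^0 = 0.000004
Total = 0.017633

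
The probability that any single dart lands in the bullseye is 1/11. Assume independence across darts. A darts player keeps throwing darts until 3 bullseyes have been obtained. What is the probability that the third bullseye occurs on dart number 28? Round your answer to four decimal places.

0.0243

Y = trial on which the third success occurs; negative binomial, r=3, p=0.090909.
P(Y=28) = C(27,2) · p^3 · (1−p)^25
= 351 · 0.00075131 · 0.092296 = 0.024340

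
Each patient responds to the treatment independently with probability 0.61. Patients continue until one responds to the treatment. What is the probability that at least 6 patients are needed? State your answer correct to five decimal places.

0.00902

Y = number of patients to the first success; geometric, p = 0.61.
P(Y > 5) = P(first 5 all fail) = (1−p)^5 = 0.0090224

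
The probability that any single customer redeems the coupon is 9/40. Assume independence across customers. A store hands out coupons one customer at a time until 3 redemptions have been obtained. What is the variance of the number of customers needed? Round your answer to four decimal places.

45.9259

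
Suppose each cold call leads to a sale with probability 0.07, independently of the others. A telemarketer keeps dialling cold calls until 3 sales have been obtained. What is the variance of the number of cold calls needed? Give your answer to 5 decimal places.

569.38776

Y = total cold calls until the third success; negative binomial with r=3, p=0.07.
Var(Y) = r(1−p)/p² = 3·0.93 / 0.07² = 569.3877551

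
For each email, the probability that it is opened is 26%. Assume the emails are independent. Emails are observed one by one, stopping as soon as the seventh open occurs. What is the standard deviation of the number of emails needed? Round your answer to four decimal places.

Y = total emails until the seventh success; negative binomial with r=7, p=0.26.
SD(Y) = √[r(1−p)/p²] = √(76.627219) = 8.753697

8.7537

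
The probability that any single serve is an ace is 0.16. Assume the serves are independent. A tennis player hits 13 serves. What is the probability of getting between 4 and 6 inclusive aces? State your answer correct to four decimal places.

0.1395

X ~ Binomial(13, 0.16); P(4 ≤ X ≤ 6) = Σ C(13,k) p^k (1−p)^(13−k) over k:
  k=4: C(13,4)·0.16^4·0.84^9 = 0.097566
  k=5: C(13,5)·0.16^5·0.84^8 = 0.033451
  k=6: C(13,6)·0.16^6·0.84^7 = 0.008496
Total = 0.139513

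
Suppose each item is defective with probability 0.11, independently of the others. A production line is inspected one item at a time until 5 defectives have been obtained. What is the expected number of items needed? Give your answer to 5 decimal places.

Y = total items until the fifth success; negative binomial with r=5, p=0.11.
E[Y] = r / p = 5 / 0.11 = 45.4545455

45.45455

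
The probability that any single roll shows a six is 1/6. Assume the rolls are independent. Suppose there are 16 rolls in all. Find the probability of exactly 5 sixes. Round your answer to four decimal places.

X ~ Binomial(n=16, p=0.166667).
P(X=5) = C(16,5) · p^5 · (1−p)^11
= 4368 · 0.0001286 · 0.13459 = 0.075602

0.0756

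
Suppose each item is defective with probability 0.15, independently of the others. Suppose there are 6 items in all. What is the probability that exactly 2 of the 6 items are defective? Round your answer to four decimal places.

0.1762

X ~ Binomial(n=6, p=0.15).
P(X=2) = C(6,2) · p^2 · (1−p)^4
= 15 · 0.0225 · 0.52201 = 0.176177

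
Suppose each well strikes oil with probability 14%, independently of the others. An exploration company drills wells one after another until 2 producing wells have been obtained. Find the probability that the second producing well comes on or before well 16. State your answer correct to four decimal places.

0.6773

Finishing within 16 wells ⇔ at least 2 successes in the first 16. With X ~ Binomial(16, 0.14), P(Y ≤ 16) = 1 − P(X ≤ 1).
  k=0: C(16,0)·0.14^0·0.86^16 = 0.089531
  k=1: C(16,1)·0.14^1·0.86^15 = 0.233198
1 − 0.322729 = 0.677271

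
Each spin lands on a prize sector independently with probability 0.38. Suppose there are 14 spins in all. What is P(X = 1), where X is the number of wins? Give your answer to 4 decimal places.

0.0106

X ~ Binomial(n=14, p=0.38).
P(X=1) = C(14,1) · p^1 · (1−p)^13
= 14 · 0.38 · 0.0020003 = 0.010642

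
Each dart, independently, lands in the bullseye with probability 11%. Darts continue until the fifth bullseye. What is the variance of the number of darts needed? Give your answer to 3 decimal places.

367.769

Y = total darts until the fifth success; negative binomial with r=5, p=0.11.
Var(Y) = r(1−p)/p² = 5·0.89 / 0.11² = 367.76860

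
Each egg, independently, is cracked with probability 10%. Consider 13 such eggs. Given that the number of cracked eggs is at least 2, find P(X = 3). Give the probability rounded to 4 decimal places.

0.2634

X ~ Binomial(13, 0.10). Want P(X=3 | X≥2) = P(X=3) / P(X≥2).
P(X=3) = C(13,3)·0.10^3·0.90^10 = 0.099722
P(X≥2) = 1 − 0.254187 − 0.367158 = 0.378655
Ratio = 0.099722 / 0.378655 = 0.263359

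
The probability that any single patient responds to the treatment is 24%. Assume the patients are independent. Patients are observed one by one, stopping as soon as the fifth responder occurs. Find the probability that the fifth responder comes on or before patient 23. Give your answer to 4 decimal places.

Finishing within 23 patients ⇔ at least 5 successes in the first 23. With X ~ Binomial(23, 0.24), P(Y ≤ 23) = 1 − P(X ≤ 4).
  k=0: C(23,0)·0.24^0·0.76^23 = 0.001814
  k=1: C(23,1)·0.24^1·0.76^22 = 0.013178
  k=2: C(23,2)·0.24^2·0.76^21 = 0.045775
  k=3: C(23,3)·0.24^3·0.76^20 = 0.101187
  k=4: C(23,4)·0.24^4·0.76^19 = 0.159769
1 − 0.321723 = 0.678277

0.6783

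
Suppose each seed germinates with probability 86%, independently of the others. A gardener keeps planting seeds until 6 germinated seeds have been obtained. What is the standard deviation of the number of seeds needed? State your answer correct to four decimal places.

Y = total seeds until the sixth success; negative binomial with r=6, p=0.86.
SD(Y) = √[r(1−p)/p²] = √(1.135749) = 1.065715

1.0657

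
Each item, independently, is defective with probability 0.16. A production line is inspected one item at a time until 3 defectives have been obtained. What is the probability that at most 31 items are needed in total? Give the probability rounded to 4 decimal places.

0.8931

Finishing within 31 items ⇔ at least 3 successes in the first 31. With X ~ Binomial(31, 0.16), P(Y ≤ 31) = 1 − P(X ≤ 2).
  k=0: C(31,0)·0.16^0·0.84^31 = 0.004494
  k=1: C(31,1)·0.16^1·0.84^30 = 0.026538
  k=2: C(31,2)·0.16^2·0.84^29 = 0.075821
1 − 0.106853 = 0.893147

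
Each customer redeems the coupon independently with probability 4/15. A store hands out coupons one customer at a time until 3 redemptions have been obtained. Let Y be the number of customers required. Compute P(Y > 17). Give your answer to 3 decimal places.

0.129

Needing more than 17 customers ⇔ fewer than 3 successes in the first 17. With X ~ Binomial(17, 0.266667), P(Y > 17) = P(X ≤ 2).
  k=0: C(17,0)·0.266667^0·0.733333^17 = 0.00513
  k=1: C(17,1)·0.266667^1·0.733333^16 = 0.03171
  k=2: C(17,2)·0.266667^2·0.733333^15 = 0.09226
P(X ≤ 2) = 0.12910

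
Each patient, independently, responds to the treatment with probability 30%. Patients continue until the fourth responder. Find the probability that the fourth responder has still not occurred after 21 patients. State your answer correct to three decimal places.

0.086

Needing more than 21 patients ⇔ fewer than 4 successes in the first 21. With X ~ Binomial(21, 0.30), P(Y > 21) = P(X ≤ 3).
  k=0: C(21,0)·0.30^0·0.70^21 = 0.00056
  k=1: C(21,1)·0.30^1·0.70^20 = 0.00503
  k=2: C(21,2)·0.30^2·0.70^19 = 0.02154
  k=3: C(21,3)·0.30^3·0.70^18 = 0.05848
P(X ≤ 3) = 0.08561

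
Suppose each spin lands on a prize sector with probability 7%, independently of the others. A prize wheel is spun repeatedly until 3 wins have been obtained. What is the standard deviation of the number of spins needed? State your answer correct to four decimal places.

23.8618

Y = total spins until the third success; negative binomial with r=3, p=0.07.
SD(Y) = √[r(1−p)/p²] = √(569.387755) = 23.861847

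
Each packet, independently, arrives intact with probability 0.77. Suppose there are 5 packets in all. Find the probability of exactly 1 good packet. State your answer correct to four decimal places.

0.0108

X ~ Binomial(n=5, p=0.77).
P(X=1) = C(5,1) · p^1 · (1−p)^4
= 5 · 0.77 · 0.0027984 = 0.010774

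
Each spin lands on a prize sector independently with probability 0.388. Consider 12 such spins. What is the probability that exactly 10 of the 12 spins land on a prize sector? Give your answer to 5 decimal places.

0.00191

X ~ Binomial(n=12, p=0.388).
P(X=10) = C(12,10) · p^10 · (1−p)^2
= 66 · 7.7325e-05 · 0.37454 = 0.0019115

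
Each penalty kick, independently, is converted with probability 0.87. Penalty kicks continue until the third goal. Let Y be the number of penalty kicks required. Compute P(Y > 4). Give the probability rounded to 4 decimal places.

Needing more than 4 penalty kicks ⇔ fewer than 3 successes in the first 4. With X ~ Binomial(4, 0.87), P(Y > 4) = P(X ≤ 2).
  k=0: C(4,0)·0.87^0·0.13^4 = 0.000286
  k=1: C(4,1)·0.87^1·0.13^3 = 0.007646
  k=2: C(4,2)·0.87^2·0.13^2 = 0.076750
P(X ≤ 2) = 0.084681

0.0847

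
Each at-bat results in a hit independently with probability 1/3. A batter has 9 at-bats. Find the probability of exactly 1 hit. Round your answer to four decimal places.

X ~ Binomial(n=9, p=0.333333).
P(X=1) = C(9,1) · p^1 · (1−p)^8
= 9 · 0.33333 · 0.039018 = 0.117055

0.1171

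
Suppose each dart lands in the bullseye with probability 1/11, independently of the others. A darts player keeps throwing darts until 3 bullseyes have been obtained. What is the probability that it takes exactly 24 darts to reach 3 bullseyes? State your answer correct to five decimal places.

0.02569

Y = trial on which the third success occurs; negative binomial, r=3, p=0.090909.
P(Y=24) = C(23,2) · p^3 · (1−p)^21
= 253 · 0.00075131 · 0.13513 = 0.0256860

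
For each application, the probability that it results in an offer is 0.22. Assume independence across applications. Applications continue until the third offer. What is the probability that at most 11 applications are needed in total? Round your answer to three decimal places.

Finishing within 11 applications ⇔ at least 3 successes in the first 11. With X ~ Binomial(11, 0.22), P(Y ≤ 11) = 1 − P(X ≤ 2).
  k=0: C(11,0)·0.22^0·0.78^11 = 0.06502
  k=1: C(11,1)·0.22^1·0.78^10 = 0.20173
  k=2: C(11,2)·0.22^2·0.78^9 = 0.28449
1 − 0.55123 = 0.44877

0.449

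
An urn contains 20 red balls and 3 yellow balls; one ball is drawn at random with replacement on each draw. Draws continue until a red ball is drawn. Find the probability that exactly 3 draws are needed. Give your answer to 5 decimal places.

0.01479

Geometric (trials to first success), p = 0.869565.
P(Y = 3) = (1−p)^2 · p = 0.017013 · 0.869565 = 0.0147941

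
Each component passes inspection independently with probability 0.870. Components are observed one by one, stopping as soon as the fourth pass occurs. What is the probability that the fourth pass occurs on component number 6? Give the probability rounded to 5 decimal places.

0.09682

Y = trial on which the fourth success occurs; negative binomial, r=4, p=0.87.
P(Y=6) = C(5,3) · p^4 · (1−p)^2
= 10 · 0.5729 · 0.0169 = 0.0968197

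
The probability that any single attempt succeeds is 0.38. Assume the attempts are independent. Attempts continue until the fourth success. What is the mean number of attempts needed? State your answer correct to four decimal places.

10.5263

Y = total attempts until the fourth success; negative binomial with r=4, p=0.38.
E[Y] = r / p = 4 / 0.38 = 10.526316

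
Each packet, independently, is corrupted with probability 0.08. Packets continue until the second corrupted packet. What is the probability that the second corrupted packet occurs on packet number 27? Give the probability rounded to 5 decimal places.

Y = trial on which the second success occurs; negative binomial, r=2, p=0.08.
P(Y=27) = C(26,1) · p^2 · (1−p)^25
= 26 · 0.0064 · 0.12436 = 0.0206942

0.02069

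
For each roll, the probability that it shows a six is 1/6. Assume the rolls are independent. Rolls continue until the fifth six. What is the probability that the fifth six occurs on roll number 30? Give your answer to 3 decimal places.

Y = trial on which the fifth success occurs; negative binomial, r=5, p=0.166667.
P(Y=30) = C(29,4) · p^5 · (1−p)^25
= 23751 · 0.0001286 · 0.010483 = 0.03202

0.032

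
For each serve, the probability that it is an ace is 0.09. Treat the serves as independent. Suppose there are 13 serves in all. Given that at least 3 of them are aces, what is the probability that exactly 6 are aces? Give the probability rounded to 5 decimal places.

0.00447

X ~ Binomial(13, 0.09). Want P(X=6 | X≥3) = P(X=6) / P(X≥3).
P(X=6) = C(13,6)·0.09^6·0.91^7 = 0.0004713
P(X≥3) = 1 − 0.2934527 − 0.3772963 − 0.2238901 = 0.1053609
Ratio = 0.0004713 / 0.1053609 = 0.0044728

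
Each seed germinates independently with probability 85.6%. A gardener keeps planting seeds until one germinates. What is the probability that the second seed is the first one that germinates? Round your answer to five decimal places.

0.12326

Geometric (trials to first success), p = 0.856.
P(Y = 2) = (1−p)^1 · p = 0.144 · 0.856 = 0.1232640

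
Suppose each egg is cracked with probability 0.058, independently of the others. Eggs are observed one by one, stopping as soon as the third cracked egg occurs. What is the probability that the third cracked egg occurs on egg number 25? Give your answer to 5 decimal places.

Y = trial on which the third success occurs; negative binomial, r=3, p=0.058.
P(Y=25) = C(24,2) · p^3 · (1−p)^22
= 276 · 0.00019511 · 0.26861 = 0.0144648

0.01446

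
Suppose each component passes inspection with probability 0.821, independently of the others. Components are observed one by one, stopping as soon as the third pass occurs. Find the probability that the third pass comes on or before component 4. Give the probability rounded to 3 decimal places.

0.851

Finishing within 4 components ⇔ at least 3 successes in the first 4. With X ~ Binomial(4, 0.821), P(Y ≤ 4) = 1 − P(X ≤ 2).
  k=0: C(4,0)·0.821^0·0.179^4 = 0.00103
  k=1: C(4,1)·0.821^1·0.179^3 = 0.01883
  k=2: C(4,2)·0.821^2·0.179^2 = 0.12958
1 − 0.14944 = 0.85056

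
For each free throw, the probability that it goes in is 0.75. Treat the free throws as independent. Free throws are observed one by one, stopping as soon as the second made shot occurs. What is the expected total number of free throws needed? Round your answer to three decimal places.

2.667

Y = total free throws until the second success; negative binomial with r=2, p=0.75.
E[Y] = r / p = 2 / 0.75 = 2.66667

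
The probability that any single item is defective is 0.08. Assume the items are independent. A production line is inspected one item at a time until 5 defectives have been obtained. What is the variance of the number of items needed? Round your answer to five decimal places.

Y = total items until the fifth success; negative binomial with r=5, p=0.08.
Var(Y) = r(1−p)/p² = 5·0.92 / 0.08² = 718.7500000

718.75000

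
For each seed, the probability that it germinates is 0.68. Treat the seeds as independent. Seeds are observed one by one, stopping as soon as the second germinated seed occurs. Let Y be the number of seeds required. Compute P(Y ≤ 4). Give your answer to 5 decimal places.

Finishing within 4 seeds ⇔ at least 2 successes in the first 4. With X ~ Binomial(4, 0.68), P(Y ≤ 4) = 1 − P(X ≤ 1).
  k=0: C(4,0)·0.68^0·0.32^4 = 0.0104858
  k=1: C(4,1)·0.68^1·0.32^3 = 0.0891290
1 − 0.0996147 = 0.9003853

0.90039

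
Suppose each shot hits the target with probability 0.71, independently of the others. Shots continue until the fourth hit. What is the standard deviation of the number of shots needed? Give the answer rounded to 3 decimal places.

1.517

Y = total shots until the fourth success; negative binomial with r=4, p=0.71.
SD(Y) = √[r(1−p)/p²] = √(2.30113) = 1.51695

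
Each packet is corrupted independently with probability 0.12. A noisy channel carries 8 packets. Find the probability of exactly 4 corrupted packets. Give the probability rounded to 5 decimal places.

0.00870

X ~ Binomial(n=8, p=0.12).
P(X=4) = C(8,4) · p^4 · (1−p)^4
= 70 · 0.00020736 · 0.5997 = 0.0087047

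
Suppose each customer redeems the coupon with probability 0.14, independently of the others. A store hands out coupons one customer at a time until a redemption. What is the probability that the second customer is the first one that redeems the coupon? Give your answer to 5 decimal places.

Geometric (trials to first success), p = 0.14.
P(Y = 2) = (1−p)^1 · p = 0.86 · 0.14 = 0.1204000

0.12040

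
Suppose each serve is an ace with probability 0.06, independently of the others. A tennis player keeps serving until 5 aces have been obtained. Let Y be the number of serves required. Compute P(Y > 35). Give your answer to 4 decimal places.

0.9437

Needing more than 35 serves ⇔ fewer than 5 successes in the first 35. With X ~ Binomial(35, 0.06), P(Y > 35) = P(X ≤ 4).
  k=0: C(35,0)·0.06^0·0.94^35 = 0.114677
  k=1: C(35,1)·0.06^1·0.94^34 = 0.256192
  k=2: C(35,2)·0.06^2·0.94^33 = 0.277996
  k=3: C(35,3)·0.06^3·0.94^32 = 0.195189
  k=4: C(35,4)·0.06^4·0.94^31 = 0.099671
P(X ≤ 4) = 0.943725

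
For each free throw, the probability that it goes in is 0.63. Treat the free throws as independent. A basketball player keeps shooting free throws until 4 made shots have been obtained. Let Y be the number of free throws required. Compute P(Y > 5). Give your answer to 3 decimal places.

Needing more than 5 free throws ⇔ fewer than 4 successes in the first 5. With X ~ Binomial(5, 0.63), P(Y > 5) = P(X ≤ 3).
  k=0: C(5,0)·0.63^0·0.37^5 = 0.00693
  k=1: C(5,1)·0.63^1·0.37^4 = 0.05904
  k=2: C(5,2)·0.63^2·0.37^3 = 0.20104
  k=3: C(5,3)·0.63^3·0.37^2 = 0.34231
P(X ≤ 3) = 0.60933

0.609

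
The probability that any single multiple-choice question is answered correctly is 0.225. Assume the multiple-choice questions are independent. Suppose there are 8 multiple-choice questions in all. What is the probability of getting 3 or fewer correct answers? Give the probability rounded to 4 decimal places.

0.9179

X ~ Binomial(8, 0.225); P(X ≤ 3) = Σ C(8,k) p^k (1−p)^(8−k) over k:
  k=0: C(8,0)·0.225^0·0.775^8 = 0.130141
  k=1: C(8,1)·0.225^1·0.775^7 = 0.302263
  k=2: C(8,2)·0.225^2·0.775^6 = 0.307138
  k=3: C(8,3)·0.225^3·0.775^5 = 0.178338
Total = 0.917879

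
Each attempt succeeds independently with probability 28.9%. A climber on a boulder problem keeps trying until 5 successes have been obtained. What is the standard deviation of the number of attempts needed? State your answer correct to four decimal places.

Y = total attempts until the fifth success; negative binomial with r=5, p=0.289.
SD(Y) = √[r(1−p)/p²] = √(42.564146) = 6.524120

6.5241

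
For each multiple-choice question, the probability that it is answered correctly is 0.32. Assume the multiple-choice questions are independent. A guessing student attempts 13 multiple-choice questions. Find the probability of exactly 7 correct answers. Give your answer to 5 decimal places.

X ~ Binomial(n=13, p=0.32).
P(X=7) = C(13,7) · p^7 · (1−p)^6
= 1716 · 0.0003436 · 0.098867 = 0.0582936

0.05829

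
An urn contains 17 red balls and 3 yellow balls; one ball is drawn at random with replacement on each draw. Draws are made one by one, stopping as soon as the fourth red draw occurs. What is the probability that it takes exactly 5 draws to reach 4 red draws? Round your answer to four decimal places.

Y = trial on which the fourth success occurs; negative binomial, r=4, p=0.85.
P(Y=5) = C(4,3) · p^4 · (1−p)^1
= 4 · 0.52201 · 0.15 = 0.313204

0.3132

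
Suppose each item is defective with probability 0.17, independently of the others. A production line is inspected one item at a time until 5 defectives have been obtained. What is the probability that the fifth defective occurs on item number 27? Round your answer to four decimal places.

0.0352

Y = trial on which the fifth success occurs; negative binomial, r=5, p=0.17.
P(Y=27) = C(26,4) · p^5 · (1−p)^22
= 14950 · 0.00014199 · 0.016585 = 0.035205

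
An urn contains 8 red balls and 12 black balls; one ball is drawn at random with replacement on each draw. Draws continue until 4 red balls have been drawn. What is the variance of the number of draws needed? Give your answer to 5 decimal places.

Y = total draws until the fourth success; negative binomial with r=4, p=0.40.
Var(Y) = r(1−p)/p² = 4·0.60 / 0.40² = 15.0000000

15.00000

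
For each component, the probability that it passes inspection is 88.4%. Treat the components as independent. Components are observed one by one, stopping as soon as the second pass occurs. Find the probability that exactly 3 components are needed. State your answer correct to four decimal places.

Y = trial on which the second success occurs; negative binomial, r=2, p=0.884.
P(Y=3) = C(2,1) · p^2 · (1−p)^1
= 2 · 0.78146 · 0.116 = 0.181298

0.1813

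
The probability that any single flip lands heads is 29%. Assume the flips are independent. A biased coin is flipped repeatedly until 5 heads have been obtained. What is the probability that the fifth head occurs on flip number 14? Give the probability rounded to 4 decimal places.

0.0672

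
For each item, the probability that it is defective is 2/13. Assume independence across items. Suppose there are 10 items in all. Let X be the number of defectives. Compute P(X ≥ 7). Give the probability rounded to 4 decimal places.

0.0002

X ~ Binomial(10, 0.153846); P(X ≥ 7) = Σ C(10,k) p^k (1−p)^(10−k) over k:
  k=7: C(10,7)·0.153846^7·0.846154^3 = 0.000148
  k=8: C(10,8)·0.153846^8·0.846154^2 = 0.000010
  k=9: C(10,9)·0.153846^9·0.846154^1 = 0.000000
  k=10: C(10,10)·0.153846^10·0.846154^0 = 0.000000
Total = 0.000159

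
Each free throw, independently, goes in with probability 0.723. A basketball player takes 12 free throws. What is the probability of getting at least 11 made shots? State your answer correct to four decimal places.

0.1142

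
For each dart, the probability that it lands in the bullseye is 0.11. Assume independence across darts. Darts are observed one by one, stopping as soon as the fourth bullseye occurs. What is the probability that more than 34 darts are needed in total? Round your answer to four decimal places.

0.4769

Needing more than 34 darts ⇔ fewer than 4 successes in the first 34. With X ~ Binomial(34, 0.11), P(Y > 34) = P(X ≤ 3).
  k=0: C(34,0)·0.11^0·0.89^34 = 0.019022
  k=1: C(34,1)·0.11^1·0.89^33 = 0.079936
  k=2: C(34,2)·0.11^2·0.89^32 = 0.163015
  k=3: C(34,3)·0.11^3·0.89^31 = 0.214912
P(X ≤ 3) = 0.476885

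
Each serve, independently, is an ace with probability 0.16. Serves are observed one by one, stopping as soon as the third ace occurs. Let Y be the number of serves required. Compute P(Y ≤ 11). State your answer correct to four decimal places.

Finishing within 11 serves ⇔ at least 3 successes in the first 11. With X ~ Binomial(11, 0.16), P(Y ≤ 11) = 1 − P(X ≤ 2).
  k=0: C(11,0)·0.16^0·0.84^11 = 0.146917
  k=1: C(11,1)·0.16^1·0.84^10 = 0.307826
  k=2: C(11,2)·0.16^2·0.84^9 = 0.293168
1 − 0.747911 = 0.252089

0.2521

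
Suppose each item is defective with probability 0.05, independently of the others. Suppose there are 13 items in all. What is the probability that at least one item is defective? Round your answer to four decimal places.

P(at least one) = 1 − P(none) = 1 − (1 − 0.05)^13
= 1 − 0.513342 = 0.486658

0.4867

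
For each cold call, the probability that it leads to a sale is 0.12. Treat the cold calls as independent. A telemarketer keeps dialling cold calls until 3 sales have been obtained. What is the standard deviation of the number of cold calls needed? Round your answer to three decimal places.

Y = total cold calls until the third success; negative binomial with r=3, p=0.12.
SD(Y) = √[r(1−p)/p²] = √(183.33333) = 13.54006

13.540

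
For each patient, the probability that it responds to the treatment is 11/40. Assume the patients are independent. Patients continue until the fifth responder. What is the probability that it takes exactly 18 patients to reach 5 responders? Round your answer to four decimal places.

Y = trial on which the fifth success occurs; negative binomial, r=5, p=0.275.
P(Y=18) = C(17,4) · p^5 · (1−p)^13
= 2380 · 0.0015728 · 0.01529 = 0.057231

0.0572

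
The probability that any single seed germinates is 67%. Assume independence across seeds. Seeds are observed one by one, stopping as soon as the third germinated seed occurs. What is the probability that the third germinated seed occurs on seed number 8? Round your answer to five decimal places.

Y = trial on which the third success occurs; negative binomial, r=3, p=0.67.
P(Y=8) = C(7,2) · p^3 · (1−p)^5
= 21 · 0.30076 · 0.0039135 = 0.0247180

0.02472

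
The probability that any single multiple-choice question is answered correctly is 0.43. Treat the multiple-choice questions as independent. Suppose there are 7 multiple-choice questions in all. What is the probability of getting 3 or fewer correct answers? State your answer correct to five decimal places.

0.65016

X ~ Binomial(7, 0.43); P(X ≤ 3) = Σ C(7,k) p^k (1−p)^(7−k) over k:
  k=0: C(7,0)·0.43^0·0.57^7 = 0.0195490
  k=1: C(7,1)·0.43^1·0.57^6 = 0.1032323
  k=2: C(7,2)·0.43^2·0.57^5 = 0.2336310
  k=3: C(7,3)·0.43^3·0.57^4 = 0.2937466
Total = 0.6501589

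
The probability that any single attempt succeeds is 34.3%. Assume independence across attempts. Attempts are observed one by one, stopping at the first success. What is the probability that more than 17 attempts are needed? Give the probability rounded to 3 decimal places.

0.001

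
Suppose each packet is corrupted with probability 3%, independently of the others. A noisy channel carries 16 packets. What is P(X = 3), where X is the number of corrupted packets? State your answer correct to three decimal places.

0.010

X ~ Binomial(n=16, p=0.03).
P(X=3) = C(16,3) · p^3 · (1−p)^13
= 560 · 2.7e-05 · 0.67303 = 0.01018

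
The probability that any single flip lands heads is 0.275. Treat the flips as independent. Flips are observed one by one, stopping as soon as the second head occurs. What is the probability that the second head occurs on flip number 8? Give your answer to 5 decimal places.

Y = trial on which the second success occurs; negative binomial, r=2, p=0.275.
P(Y=8) = C(7,1) · p^2 · (1−p)^6
= 7 · 0.075625 · 0.14522 = 0.0768761

0.07688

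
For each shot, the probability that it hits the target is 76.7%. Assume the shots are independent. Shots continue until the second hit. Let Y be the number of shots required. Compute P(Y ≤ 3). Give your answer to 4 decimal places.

0.8624

Finishing within 3 shots ⇔ at least 2 successes in the first 3. With X ~ Binomial(3, 0.767), P(Y ≤ 3) = 1 − P(X ≤ 1).
  k=0: C(3,0)·0.767^0·0.233^3 = 0.012649
  k=1: C(3,1)·0.767^1·0.233^2 = 0.124919
1 − 0.137568 = 0.862432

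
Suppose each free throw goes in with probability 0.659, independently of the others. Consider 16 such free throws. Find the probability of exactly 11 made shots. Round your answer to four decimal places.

0.2050

X ~ Binomial(n=16, p=0.659).
P(X=11) = C(16,11) · p^11 · (1−p)^5
= 4368 · 0.01018 · 0.0046108 = 0.205019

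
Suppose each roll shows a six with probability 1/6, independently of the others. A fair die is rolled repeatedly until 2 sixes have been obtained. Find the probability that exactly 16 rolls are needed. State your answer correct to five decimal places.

0.03245

Y = trial on which the second success occurs; negative binomial, r=2, p=0.166667.
P(Y=16) = C(15,1) · p^2 · (1−p)^14
= 15 · 0.027778 · 0.077887 = 0.0324527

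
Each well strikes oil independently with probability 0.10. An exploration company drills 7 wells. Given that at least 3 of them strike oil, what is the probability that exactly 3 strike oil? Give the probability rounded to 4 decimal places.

X ~ Binomial(7, 0.10). Want P(X=3 | X≥3) = P(X=3) / P(X≥3).
P(X=3) = C(7,3)·0.10^3·0.90^4 = 0.022964
P(X≥3) = 1 − 0.478297 − 0.372009 − 0.124003 = 0.025691
Ratio = 0.022964 / 0.025691 = 0.893817

0.8938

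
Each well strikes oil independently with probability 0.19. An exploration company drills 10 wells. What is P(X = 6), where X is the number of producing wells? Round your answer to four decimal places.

0.0043

X ~ Binomial(n=10, p=0.19).
P(X=6) = C(10,6) · p^6 · (1−p)^4
= 210 · 4.7046e-05 · 0.43047 = 0.004253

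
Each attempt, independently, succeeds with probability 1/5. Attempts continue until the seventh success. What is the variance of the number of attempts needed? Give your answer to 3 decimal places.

Y = total attempts until the seventh success; negative binomial with r=7, p=0.20.
Var(Y) = r(1−p)/p² = 7·0.80 / 0.20² = 140.00000

140.000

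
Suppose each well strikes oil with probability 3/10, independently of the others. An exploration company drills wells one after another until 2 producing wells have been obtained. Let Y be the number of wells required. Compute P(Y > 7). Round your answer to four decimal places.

0.3294

Needing more than 7 wells ⇔ fewer than 2 successes in the first 7. With X ~ Binomial(7, 0.30), P(Y > 7) = P(X ≤ 1).
  k=0: C(7,0)·0.30^0·0.70^7 = 0.082354
  k=1: C(7,1)·0.30^1·0.70^6 = 0.247063
P(X ≤ 1) = 0.329417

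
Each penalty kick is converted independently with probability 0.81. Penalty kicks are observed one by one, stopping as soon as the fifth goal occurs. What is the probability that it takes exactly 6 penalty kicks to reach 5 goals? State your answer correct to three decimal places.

Y = trial on which the fifth success occurs; negative binomial, r=5, p=0.81.
P(Y=6) = C(5,4) · p^5 · (1−p)^1
= 5 · 0.34868 · 0.19 = 0.33124

0.331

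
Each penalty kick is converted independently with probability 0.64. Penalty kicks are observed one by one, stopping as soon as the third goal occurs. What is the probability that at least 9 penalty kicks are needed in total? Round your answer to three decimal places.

0.029

Needing more than 8 penalty kicks ⇔ fewer than 3 successes in the first 8. With X ~ Binomial(8, 0.64), P(Y > 8) = P(X ≤ 2).
  k=0: C(8,0)·0.64^0·0.36^8 = 0.00028
  k=1: C(8,1)·0.64^1·0.36^7 = 0.00401
  k=2: C(8,2)·0.64^2·0.36^6 = 0.02497
P(X ≤ 2) = 0.02926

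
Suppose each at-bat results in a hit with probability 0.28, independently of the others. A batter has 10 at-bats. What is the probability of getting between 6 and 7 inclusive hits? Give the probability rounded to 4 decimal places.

0.0332

X ~ Binomial(10, 0.28); P(6 ≤ X ≤ 7) = Σ C(10,k) p^k (1−p)^(10−k) over k:
  k=6: C(10,6)·0.28^6·0.72^4 = 0.027196
  k=7: C(10,7)·0.28^7·0.72^3 = 0.006043
Total = 0.033239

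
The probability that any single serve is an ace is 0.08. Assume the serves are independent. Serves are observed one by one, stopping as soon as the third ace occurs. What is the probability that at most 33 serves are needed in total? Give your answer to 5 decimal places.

Finishing within 33 serves ⇔ at least 3 successes in the first 33. With X ~ Binomial(33, 0.08), P(Y ≤ 33) = 1 − P(X ≤ 2).
  k=0: C(33,0)·0.08^0·0.92^33 = 0.0638261
  k=1: C(33,1)·0.08^1·0.92^32 = 0.1831532
  k=2: C(33,2)·0.08^2·0.92^31 = 0.2548218
1 − 0.5018010 = 0.4981990

0.49820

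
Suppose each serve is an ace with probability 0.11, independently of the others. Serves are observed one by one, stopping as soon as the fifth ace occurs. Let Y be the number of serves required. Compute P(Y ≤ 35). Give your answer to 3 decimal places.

0.340

Finishing within 35 serves ⇔ at least 5 successes in the first 35. With X ~ Binomial(35, 0.11), P(Y ≤ 35) = 1 − P(X ≤ 4).
  k=0: C(35,0)·0.11^0·0.89^35 = 0.01693
  k=1: C(35,1)·0.11^1·0.89^34 = 0.07324
  k=2: C(35,2)·0.11^2·0.89^33 = 0.15388
  k=3: C(35,3)·0.11^3·0.89^32 = 0.20920
  k=4: C(35,4)·0.11^4·0.89^31 = 0.20685
1 − 0.66010 = 0.33990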